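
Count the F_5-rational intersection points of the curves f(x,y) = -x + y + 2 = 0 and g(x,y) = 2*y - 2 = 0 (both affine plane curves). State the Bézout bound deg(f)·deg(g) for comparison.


Common zeros: {(3, 1)}; count = 1; Bézout bound = 1.

deg(f) = 1, deg(g) = 1, so Bézout bound = 1.
Scan x ∈ F_5. For each x, list the y ∈ F_5 with f(x, y) ≡ 0 and those with g(x, y) ≡ 0 (mod 5); the common zeros in that column are the intersection.
  x = 0: f ≡ 0 at y ∈ {3}; g ≡ 0 at y ∈ {1}; common: ∅.
  x = 1: f ≡ 0 at y ∈ {4}; g ≡ 0 at y ∈ {1}; common: ∅.
  x = 2: f ≡ 0 at y ∈ {0}; g ≡ 0 at y ∈ {1}; common: ∅.
  x = 3: f ≡ 0 at y ∈ {1}; g ≡ 0 at y ∈ {1}; common: {1}.
  x = 4: f ≡ 0 at y ∈ {2}; g ≡ 0 at y ∈ {1}; common: ∅.
Collecting: common zeros = {(3, 1)}, so the count is 1.
Comparison with the Bézout bound: 1 ≤ 1 = deg(f)·deg(g), as expected for curves with no common component (the bound is attained).


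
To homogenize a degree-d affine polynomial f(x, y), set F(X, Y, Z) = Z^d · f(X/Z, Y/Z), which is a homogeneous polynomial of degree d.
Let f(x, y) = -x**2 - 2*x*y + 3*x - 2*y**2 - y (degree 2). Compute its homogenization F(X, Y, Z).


F(X, Y, Z) = -X**2 - 2*X*Y + 3*X*Z - 2*Y**2 - Y*Z

deg(f) = 2.
Substitute x = X/Z, y = Y/Z into f, then multiply by Z^2.
  monomial -1·x^2·y^0 ↦ -1·X^2·Y^0·Z^0.
  monomial -2·x^1·y^1 ↦ -2·X^1·Y^1·Z^0.
  monomial 3·x^1·y^0 ↦ 3·X^1·Y^0·Z^1.
  monomial -2·x^0·y^2 ↦ -2·X^0·Y^2·Z^0.
  monomial -1·x^0·y^1 ↦ -1·X^0·Y^1·Z^1.
Collecting: F(X, Y, Z) = -X**2 - 2*X*Y + 3*X*Z - 2*Y**2 - Y*Z.


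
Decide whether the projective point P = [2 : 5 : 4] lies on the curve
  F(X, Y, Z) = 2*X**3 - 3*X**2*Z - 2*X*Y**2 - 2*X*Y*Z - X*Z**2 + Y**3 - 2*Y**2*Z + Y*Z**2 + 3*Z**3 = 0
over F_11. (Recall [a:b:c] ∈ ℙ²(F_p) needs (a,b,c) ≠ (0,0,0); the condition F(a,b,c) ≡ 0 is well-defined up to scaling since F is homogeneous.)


F(2,5,4) ≡ 8 (mod 11); P is NOT on the curve.

Evaluate F(2, 5, 4) term-by-term (mod 11).
  2*X**3 ↦ 2·8·1·1 = 16
  -3*X**2*Z ↦ -3·4·1·4 = -48
  -2*X*Y**2 ↦ -2·2·25·1 = -100
  -2*X*Y*Z ↦ -2·2·5·4 = -80
  -X*Z**2 ↦ -1·2·1·16 = -32
  Y**3 ↦ 1·1·125·1 = 125
  -2*Y**2*Z ↦ -2·1·25·4 = -200
  Y*Z**2 ↦ 1·1·5·16 = 80
  3*Z**3 ↦ 3·1·1·64 = 192
Sum: F(2, 5, 4) = (16) + (-48) + (-100) + (-80) + (-32) + (125) + (-200) + (80) + (192) = -47.
Reducing mod 11: -47 ≡ 8 (mod 11).
Since F(a, b, c) ≡ 8 ≠ 0 (mod 11), P does NOT lie on the curve.


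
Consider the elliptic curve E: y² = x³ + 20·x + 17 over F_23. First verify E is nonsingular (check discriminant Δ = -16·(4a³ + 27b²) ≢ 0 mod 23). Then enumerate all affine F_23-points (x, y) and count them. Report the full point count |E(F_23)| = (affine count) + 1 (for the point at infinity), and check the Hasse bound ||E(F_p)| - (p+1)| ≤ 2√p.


Affine points = {(3, 9), (3, 14), (4, 0), (5, 9), (5, 14), (6, 10), (6, 13), (9, 11), (9, 12), (11, 2), (11, 21), (13, 6), (13, 17), (15, 9), (15, 14), (17, 7), (17, 16)}; affine count = 17; |E(F_23)| = 18.

Discriminant check: Δ ∝ 4a³ + 27b² = 4·20³ + 27·17² = 4·8000 + 27·289 ≡ 13 (mod 23). Nonzero ⇒ E is nonsingular.
For each x ∈ F_23, compute rhs = x³ + 20·x + 17 mod 23, then count y ∈ F_23 with y² ≡ rhs.
  x = 0: rhs = 17, matching y values: none (0 points).
  x = 1: rhs = 15, matching y values: none (0 points).
  x = 2: rhs = 19, matching y values: none (0 points).
  x = 3: rhs = 12, matching y values: 9, 14 (2 points).
  x = 4: rhs = 0, matching y values: 0 (1 points).
  x = 5: rhs = 12, matching y values: 9, 14 (2 points).
  x = 6: rhs = 8, matching y values: 10, 13 (2 points).
  x = 7: rhs = 17, matching y values: none (0 points).
  x = 8: rhs = 22, matching y values: none (0 points).
  x = 9: rhs = 6, matching y values: 11, 12 (2 points).
  x = 10: rhs = 21, matching y values: none (0 points).
  x = 11: rhs = 4, matching y values: 2, 21 (2 points).
  x = 12: rhs = 7, matching y values: none (0 points).
  x = 13: rhs = 13, matching y values: 6, 17 (2 points).
  x = 14: rhs = 5, matching y values: none (0 points).
  x = 15: rhs = 12, matching y values: 9, 14 (2 points).
  x = 16: rhs = 17, matching y values: none (0 points).
  x = 17: rhs = 3, matching y values: 7, 16 (2 points).
  x = 18: rhs = 22, matching y values: none (0 points).
  x = 19: rhs = 11, matching y values: none (0 points).
  x = 20: rhs = 22, matching y values: none (0 points).
  x = 21: rhs = 15, matching y values: none (0 points).
  x = 22: rhs = 19, matching y values: none (0 points).
Total affine count: 17.
Full point count |E(F_23)| = 17 + 1 = 18.
Hasse bound: |18 − (23+1)| = |-6| = 6 ≤ 2√23 ≈ 9.5917 ✓.


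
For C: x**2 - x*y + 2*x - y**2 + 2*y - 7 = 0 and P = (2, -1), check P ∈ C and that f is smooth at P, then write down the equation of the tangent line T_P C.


Tangent line at P: 7*x + 2*y - 12 = 0.

Step 1: f(2, -1) = 0, so P lies on C.
Step 2: partial derivatives
  f_x(x, y) = 2*x - y + 2, f_y(x, y) = -x - 2*y + 2.
  f_x(P) = 7, f_y(P) = 2 (gradient nonzero, so P is smooth).
Step 3: tangent line at P: 7·(x − 2) + 2·(y − -1) = 0.
Expanding: 7*x + 2*y - 12 = 0.


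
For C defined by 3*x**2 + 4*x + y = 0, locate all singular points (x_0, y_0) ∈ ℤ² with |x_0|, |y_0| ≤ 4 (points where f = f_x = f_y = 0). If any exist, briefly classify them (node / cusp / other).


No singular points in the scanned grid; C is smooth there.

Compute partial derivatives:
  f_x = 6*x + 4.
  f_y = 1.
f_y = 1 is a nonzero constant, so f_y never vanishes: no point (x, y) can satisfy f = f_x = f_y = 0. In particular no (x, y) ∈ {−4, ..., 4}² is singular; the curve is smooth.


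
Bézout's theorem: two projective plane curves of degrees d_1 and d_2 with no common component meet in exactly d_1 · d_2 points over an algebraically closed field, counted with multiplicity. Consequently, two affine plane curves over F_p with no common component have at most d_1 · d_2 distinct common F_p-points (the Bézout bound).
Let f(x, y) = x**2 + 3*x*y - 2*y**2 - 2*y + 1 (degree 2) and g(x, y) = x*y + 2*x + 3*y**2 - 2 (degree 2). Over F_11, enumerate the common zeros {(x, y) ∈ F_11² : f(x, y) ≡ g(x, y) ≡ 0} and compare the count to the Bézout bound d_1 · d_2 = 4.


Common zeros: ∅; count = 0; Bézout bound = 4.

deg(f) = 2, deg(g) = 2, so Bézout bound = 4.
Scan x ∈ F_11. For each x, list the y ∈ F_11 with f(x, y) ≡ 0 and those with g(x, y) ≡ 0 (mod 11); the common zeros in that column are the intersection.
  x = 0: f ≡ 0 at y ∈ {2, 8}; g ≡ 0 at y ∈ ∅; common: ∅.
  x = 1: f ≡ 0 at y ∈ ∅; g ≡ 0 at y ∈ {0, 7}; common: ∅.
  x = 2: f ≡ 0 at y ∈ {4, 9}; g ≡ 0 at y ∈ ∅; common: ∅.
  x = 3: f ≡ 0 at y ∈ ∅; g ≡ 0 at y ∈ {2, 8}; common: ∅.
  x = 4: f ≡ 0 at y ∈ {7, 9}; g ≡ 0 at y ∈ ∅; common: ∅.
  x = 5: f ≡ 0 at y ∈ {2, 10}; g ≡ 0 at y ∈ ∅; common: ∅.
  x = 6: f ≡ 0 at y ∈ ∅; g ≡ 0 at y ∈ {3, 6}; common: ∅.
  x = 7: f ≡ 0 at y ∈ ∅; g ≡ 0 at y ∈ {1, 4}; common: ∅.
  x = 8: f ≡ 0 at y ∈ {4, 7}; g ≡ 0 at y ∈ ∅; common: ∅.
  x = 9: f ≡ 0 at y ∈ {8, 10}; g ≡ 0 at y ∈ ∅; common: ∅.
  x = 10: f ≡ 0 at y ∈ ∅; g ≡ 0 at y ∈ {5, 10}; common: ∅.
Collecting: common zeros = ∅, so the count is 0.
Comparison with the Bézout bound: 0 ≤ 4 = deg(f)·deg(g), as expected for curves with no common component (the affine F_11-count falls short of the bound because intersections may lie at infinity, over extension fields, or carry multiplicity).


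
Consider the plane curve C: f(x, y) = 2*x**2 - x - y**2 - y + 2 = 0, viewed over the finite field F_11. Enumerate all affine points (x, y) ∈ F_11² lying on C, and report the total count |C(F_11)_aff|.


Affine F_11-points: {(0, 1), (0, 9), (2, 5), (3, 2), (3, 8), (4, 5), (6, 1), (6, 9), (8, 3), (8, 7), (9, 3), (9, 7)}; count = 12.

For each of the 121 pairs (x, y) ∈ F_11², evaluate f(x, y) mod 11. Record the zeros.
  x = 0: [0↦2, 1↦0, 2↦7, 3↦1, 4↦4, 5↦5, 6↦4, 7↦1, 8↦7, 9↦0, 10↦2]  zeros at y ∈ {1, 9}
  x = 1: [0↦3, 1↦1, 2↦8, 3↦2, 4↦5, 5↦6, 6↦5, 7↦2, 8↦8, 9↦1, 10↦3]  zeros at y ∈ ∅
  x = 2: [0↦8, 1↦6, 2↦2, 3↦7, 4↦10, 5↦0, 6↦10, 7↦7, 8↦2, 9↦6, 10↦8]  zeros at y ∈ {5}
  x = 3: [0↦6, 1↦4, 2↦0, 3↦5, 4↦8, 5↦9, 6↦8, 7↦5, 8↦0, 9↦4, 10↦6]  zeros at y ∈ {2, 8}
  x = 4: [0↦8, 1↦6, 2↦2, 3↦7, 4↦10, 5↦0, 6↦10, 7↦7, 8↦2, 9↦6, 10↦8]  zeros at y ∈ {5}
  x = 5: [0↦3, 1↦1, 2↦8, 3↦2, 4↦5, 5↦6, 6↦5, 7↦2, 8↦8, 9↦1, 10↦3]  zeros at y ∈ ∅
  x = 6: [0↦2, 1↦0, 2↦7, 3↦1, 4↦4, 5↦5, 6↦4, 7↦1, 8↦7, 9↦0, 10↦2]  zeros at y ∈ {1, 9}
  x = 7: [0↦5, 1↦3, 2↦10, 3↦4, 4↦7, 5↦8, 6↦7, 7↦4, 8↦10, 9↦3, 10↦5]  zeros at y ∈ ∅
  x = 8: [0↦1, 1↦10, 2↦6, 3↦0, 4↦3, 5↦4, 6↦3, 7↦0, 8↦6, 9↦10, 10↦1]  zeros at y ∈ {3, 7}
  x = 9: [0↦1, 1↦10, 2↦6, 3↦0, 4↦3, 5↦4, 6↦3, 7↦0, 8↦6, 9↦10, 10↦1]  zeros at y ∈ {3, 7}
  x = 10: [0↦5, 1↦3, 2↦10, 3↦4, 4↦7, 5↦8, 6↦7, 7↦4, 8↦10, 9↦3, 10↦5]  zeros at y ∈ ∅
Collecting zeros: affine points = {(0, 1), (0, 9), (2, 5), (3, 2), (3, 8), (4, 5), (6, 1), (6, 9), (8, 3), (8, 7), (9, 3), (9, 7)}.
Total count |C(F_11)_aff| = 12.


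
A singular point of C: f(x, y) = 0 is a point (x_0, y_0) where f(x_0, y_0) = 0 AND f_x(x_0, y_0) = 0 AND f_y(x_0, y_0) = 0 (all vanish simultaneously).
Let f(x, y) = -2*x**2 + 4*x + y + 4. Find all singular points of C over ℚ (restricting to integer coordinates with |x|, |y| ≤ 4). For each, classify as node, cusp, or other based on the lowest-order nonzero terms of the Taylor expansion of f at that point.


No singular points in the scanned grid; C is smooth there.

Compute partial derivatives:
  f_x = 4 - 4*x.
  f_y = 1.
f_y = 1 is a nonzero constant, so f_y never vanishes: no point (x, y) can satisfy f = f_x = f_y = 0. In particular no (x, y) ∈ {−4, ..., 4}² is singular; the curve is smooth.


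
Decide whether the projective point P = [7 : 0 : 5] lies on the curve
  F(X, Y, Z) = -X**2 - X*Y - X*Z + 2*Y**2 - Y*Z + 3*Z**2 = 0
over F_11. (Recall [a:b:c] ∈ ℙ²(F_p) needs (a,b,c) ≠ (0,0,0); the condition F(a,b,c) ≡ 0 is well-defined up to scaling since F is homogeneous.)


F(7,0,5) ≡ 2 (mod 11); P is NOT on the curve.

Evaluate F(7, 0, 5) term-by-term (mod 11).
  -X**2 ↦ -1·49·1·1 = -49
  -X*Y ↦ -1·7·0·1 = 0
  -X*Z ↦ -1·7·1·5 = -35
  2*Y**2 ↦ 2·1·0·1 = 0
  -Y*Z ↦ -1·1·0·5 = 0
  3*Z**2 ↦ 3·1·1·25 = 75
Sum: F(7, 0, 5) = (-49) + (0) + (-35) + (0) + (0) + (75) = -9.
Reducing mod 11: -9 ≡ 2 (mod 11).
Since F(a, b, c) ≡ 2 ≠ 0 (mod 11), P does NOT lie on the curve.


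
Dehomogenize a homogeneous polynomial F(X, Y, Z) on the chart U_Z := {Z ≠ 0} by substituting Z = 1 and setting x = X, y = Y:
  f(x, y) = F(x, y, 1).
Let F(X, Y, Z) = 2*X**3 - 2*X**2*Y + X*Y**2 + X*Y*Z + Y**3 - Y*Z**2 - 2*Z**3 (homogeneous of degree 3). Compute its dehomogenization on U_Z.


f(x, y) = 2*x**3 - 2*x**2*y + x*y**2 + x*y + y**3 - y - 2

On U_Z we set Z = 1. Each monomial c·X^i·Y^j·Z^k in F becomes c·x^i·y^j·1^k = c·x^i·y^j.
Substituting Z = 1: F(X, Y, 1) = 2*x**3 - 2*x**2*y + x*y**2 + x*y + y**3 - y - 2.
Note: deg(f) ≤ deg(F) = 3; strict inequality happens when F is divisible by Z (lost terms).


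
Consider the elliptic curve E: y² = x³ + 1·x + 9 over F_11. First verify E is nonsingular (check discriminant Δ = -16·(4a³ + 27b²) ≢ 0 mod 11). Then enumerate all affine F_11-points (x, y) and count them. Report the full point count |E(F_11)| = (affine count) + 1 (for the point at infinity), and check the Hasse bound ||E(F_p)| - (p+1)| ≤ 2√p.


Affine points = {(0, 3), (0, 8), (1, 0), (4, 0), (6, 0), (8, 1), (8, 10)}; affine count = 7; |E(F_11)| = 8.

Discriminant check: Δ ∝ 4a³ + 27b² = 4·1³ + 27·9² = 4·1 + 27·81 ≡ 2 (mod 11). Nonzero ⇒ E is nonsingular.
For each x ∈ F_11, compute rhs = x³ + 1·x + 9 mod 11, then count y ∈ F_11 with y² ≡ rhs.
  x = 0: rhs = 9, matching y values: 3, 8 (2 points).
  x = 1: rhs = 0, matching y values: 0 (1 points).
  x = 2: rhs = 8, matching y values: none (0 points).
  x = 3: rhs = 6, matching y values: none (0 points).
  x = 4: rhs = 0, matching y values: 0 (1 points).
  x = 5: rhs = 7, matching y values: none (0 points).
  x = 6: rhs = 0, matching y values: 0 (1 points).
  x = 7: rhs = 7, matching y values: none (0 points).
  x = 8: rhs = 1, matching y values: 1, 10 (2 points).
  x = 9: rhs = 10, matching y values: none (0 points).
  x = 10: rhs = 7, matching y values: none (0 points).
Total affine count: 7.
Full point count |E(F_11)| = 7 + 1 = 8.
Hasse bound: |8 − (11+1)| = |-4| = 4 ≤ 2√11 ≈ 6.6332 ✓.


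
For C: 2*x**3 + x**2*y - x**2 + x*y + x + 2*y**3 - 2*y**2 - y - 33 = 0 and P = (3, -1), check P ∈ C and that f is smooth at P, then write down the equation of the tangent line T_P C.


Tangent line at P: 42*x + 21*y - 105 = 0.

Step 1: f(3, -1) = 0, so P lies on C.
Step 2: partial derivatives
  f_x(x, y) = 6*x**2 + 2*x*y - 2*x + y + 1, f_y(x, y) = x**2 + x + 6*y**2 - 4*y - 1.
  f_x(P) = 42, f_y(P) = 21 (gradient nonzero, so P is smooth).
Step 3: tangent line at P: 42·(x − 3) + 21·(y − -1) = 0.
Expanding: 42*x + 21*y - 105 = 0.


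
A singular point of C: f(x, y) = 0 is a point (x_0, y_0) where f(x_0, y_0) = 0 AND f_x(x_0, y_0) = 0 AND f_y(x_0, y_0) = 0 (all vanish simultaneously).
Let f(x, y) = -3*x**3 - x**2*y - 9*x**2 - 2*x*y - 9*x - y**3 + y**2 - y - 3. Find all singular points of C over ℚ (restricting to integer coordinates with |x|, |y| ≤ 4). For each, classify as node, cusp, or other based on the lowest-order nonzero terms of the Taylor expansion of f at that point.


Singular points: {(-1, 0)}; classification: cusp.

Compute partial derivatives:
  f_x = -9*x**2 - 2*x*y - 18*x - 2*y - 9.
  f_y = -x**2 - 2*x - 3*y**2 + 2*y - 1.
Scan x_0 ∈ {−4, ..., 4}. For each x_0, f_y(x_0, y) is a polynomial in y; find its integer roots y ∈ {−4, ..., 4}, then test f_x and f at those candidates.
  x = -4: f_y(-4, y) = -3*y**2 + 2*y - 9; no integer root y with |y| ≤ 4.
  x = -3: f_y(-3, y) = -3*y**2 + 2*y - 4; no integer root y with |y| ≤ 4.
  x = -2: f_y(-2, y) = -3*y**2 + 2*y - 1; no integer root y with |y| ≤ 4.
  x = -1: f_y(-1, y) = -3*y**2 + 2*y; vanishes at y ∈ {0}. (-1, 0): f_x = 0, f = 0 — SINGULAR.
  x = 0: f_y(0, y) = -3*y**2 + 2*y - 1; no integer root y with |y| ≤ 4.
  x = 1: f_y(1, y) = -3*y**2 + 2*y - 4; no integer root y with |y| ≤ 4.
  x = 2: f_y(2, y) = -3*y**2 + 2*y - 9; no integer root y with |y| ≤ 4.
  x = 3: f_y(3, y) = -3*y**2 + 2*y - 16; no integer root y with |y| ≤ 4.
  x = 4: f_y(4, y) = -3*y**2 + 2*y - 25; no integer root y with |y| ≤ 4.
Only singular point on the grid: (-1, 0).
Classify: substitute x = -1 + u, y = 0 + v and expand: f = -3*u**3 - u**2*v - v**3 + v**2.
No constant or linear terms (consistent with a singular point). Quadratic part: v**2. Cubic part: -3*u**3 - u**2*v - v**3.
The quadratic part v**2 is a perfect square, so there is a single (double) tangent line v = 0, i.e. y = 0. Restricting the cubic part to that line (v = 0) leaves -3*u**3 ≠ 0, so f is not divisible by v and the branch is v² ≈ 3*u**3 to lowest order — this is a cusp.
Classification: cusp.


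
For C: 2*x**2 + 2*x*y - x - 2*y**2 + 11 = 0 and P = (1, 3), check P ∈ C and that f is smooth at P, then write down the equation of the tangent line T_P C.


Tangent line at P: 9*x - 10*y + 21 = 0.

Step 1: f(1, 3) = 0, so P lies on C.
Step 2: partial derivatives
  f_x(x, y) = 4*x + 2*y - 1, f_y(x, y) = 2*x - 4*y.
  f_x(P) = 9, f_y(P) = -10 (gradient nonzero, so P is smooth).
Step 3: tangent line at P: 9·(x − 1) + -10·(y − 3) = 0.
Expanding: 9*x - 10*y + 21 = 0.


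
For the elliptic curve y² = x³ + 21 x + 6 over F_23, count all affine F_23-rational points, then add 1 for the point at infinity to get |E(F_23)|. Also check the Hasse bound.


Affine points = {(0, 11), (0, 12), (3, 2), (3, 21), (4, 4), (4, 19), (5, 11), (5, 12), (6, 7), (6, 16), (7, 6), (7, 17), (9, 2), (9, 21), (11, 2), (11, 21), (12, 10), (12, 13), (14, 10), (14, 13), (15, 4), (15, 19), (17, 3), (17, 20), (18, 11), (18, 12), (20, 10), (20, 13), (21, 5), (21, 18)}; affine count = 30; |E(F_23)| = 31.

Discriminant check: Δ ∝ 4a³ + 27b² = 4·21³ + 27·6² = 4·9261 + 27·36 ≡ 20 (mod 23). Nonzero ⇒ E is nonsingular.
For each x ∈ F_23, compute rhs = x³ + 21·x + 6 mod 23, then count y ∈ F_23 with y² ≡ rhs.
  x = 0: rhs = 6, matching y values: 11, 12 (2 points).
  x = 1: rhs = 5, matching y values: none (0 points).
  x = 2: rhs = 10, matching y values: none (0 points).
  x = 3: rhs = 4, matching y values: 2, 21 (2 points).
  x = 4: rhs = 16, matching y values: 4, 19 (2 points).
  x = 5: rhs = 6, matching y values: 11, 12 (2 points).
  x = 6: rhs = 3, matching y values: 7, 16 (2 points).
  x = 7: rhs = 13, matching y values: 6, 17 (2 points).
  x = 8: rhs = 19, matching y values: none (0 points).
  x = 9: rhs = 4, matching y values: 2, 21 (2 points).
  x = 10: rhs = 20, matching y values: none (0 points).
  x = 11: rhs = 4, matching y values: 2, 21 (2 points).
  x = 12: rhs = 8, matching y values: 10, 13 (2 points).
  x = 13: rhs = 15, matching y values: none (0 points).
  x = 14: rhs = 8, matching y values: 10, 13 (2 points).
  x = 15: rhs = 16, matching y values: 4, 19 (2 points).
  x = 16: rhs = 22, matching y values: none (0 points).
  x = 17: rhs = 9, matching y values: 3, 20 (2 points).
  x = 18: rhs = 6, matching y values: 11, 12 (2 points).
  x = 19: rhs = 19, matching y values: none (0 points).
  x = 20: rhs = 8, matching y values: 10, 13 (2 points).
  x = 21: rhs = 2, matching y values: 5, 18 (2 points).
  x = 22: rhs = 7, matching y values: none (0 points).
Total affine count: 30.
Full point count |E(F_23)| = 30 + 1 = 31.
Hasse bound: |31 − (23+1)| = |7| = 7 ≤ 2√23 ≈ 9.5917 ✓.


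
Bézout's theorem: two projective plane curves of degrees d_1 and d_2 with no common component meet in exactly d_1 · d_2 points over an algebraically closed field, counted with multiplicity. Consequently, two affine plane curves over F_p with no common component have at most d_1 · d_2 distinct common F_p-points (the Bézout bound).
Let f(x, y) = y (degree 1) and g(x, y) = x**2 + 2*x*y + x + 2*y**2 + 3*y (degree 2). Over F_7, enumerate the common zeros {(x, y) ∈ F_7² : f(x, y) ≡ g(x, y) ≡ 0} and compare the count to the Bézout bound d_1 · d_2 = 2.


Common zeros: {(0, 0), (6, 0)}; count = 2; Bézout bound = 2.

deg(f) = 1, deg(g) = 2, so Bézout bound = 2.
Scan x ∈ F_7. For each x, list the y ∈ F_7 with f(x, y) ≡ 0 and those with g(x, y) ≡ 0 (mod 7); the common zeros in that column are the intersection.
  x = 0: f ≡ 0 at y ∈ {0}; g ≡ 0 at y ∈ {0, 2}; common: {0}.
  x = 1: f ≡ 0 at y ∈ {0}; g ≡ 0 at y ∈ {3, 5}; common: ∅.
  x = 2: f ≡ 0 at y ∈ {0}; g ≡ 0 at y ∈ {2, 5}; common: ∅.
  x = 3: f ≡ 0 at y ∈ {0}; g ≡ 0 at y ∈ ∅; common: ∅.
  x = 4: f ≡ 0 at y ∈ {0}; g ≡ 0 at y ∈ ∅; common: ∅.
  x = 5: f ≡ 0 at y ∈ {0}; g ≡ 0 at y ∈ ∅; common: ∅.
  x = 6: f ≡ 0 at y ∈ {0}; g ≡ 0 at y ∈ {0, 3}; common: {0}.
Collecting: common zeros = {(0, 0), (6, 0)}, so the count is 2.
Comparison with the Bézout bound: 2 ≤ 2 = deg(f)·deg(g), as expected for curves with no common component (the bound is attained).


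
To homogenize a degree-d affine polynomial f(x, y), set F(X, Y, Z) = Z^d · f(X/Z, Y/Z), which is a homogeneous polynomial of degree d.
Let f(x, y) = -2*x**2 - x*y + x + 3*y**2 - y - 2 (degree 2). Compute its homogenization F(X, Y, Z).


F(X, Y, Z) = -2*X**2 - X*Y + X*Z + 3*Y**2 - Y*Z - 2*Z**2

deg(f) = 2.
Substitute x = X/Z, y = Y/Z into f, then multiply by Z^2.
  monomial -2·x^2·y^0 ↦ -2·X^2·Y^0·Z^0.
  monomial -1·x^1·y^1 ↦ -1·X^1·Y^1·Z^0.
  monomial 1·x^1·y^0 ↦ 1·X^1·Y^0·Z^1.
  monomial 3·x^0·y^2 ↦ 3·X^0·Y^2·Z^0.
  monomial -1·x^0·y^1 ↦ -1·X^0·Y^1·Z^1.
  monomial -2·x^0·y^0 ↦ -2·X^0·Y^0·Z^2.
Collecting: F(X, Y, Z) = -2*X**2 - X*Y + X*Z + 3*Y**2 - Y*Z - 2*Z**2.


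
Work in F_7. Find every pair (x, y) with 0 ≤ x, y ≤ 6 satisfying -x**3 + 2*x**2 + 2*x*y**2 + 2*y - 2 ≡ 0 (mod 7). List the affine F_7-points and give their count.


Affine F_7-points: {(0, 1), (2, 4), (2, 6), (3, 3), (3, 6), (4, 6), (5, 0), (5, 4)}; count = 8.

For each of the 49 pairs (x, y) ∈ F_7², evaluate f(x, y) mod 7. Record the zeros.
  x = 0: [0↦5, 1↦0, 2↦2, 3↦4, 4↦6, 5↦1, 6↦3]  zeros at y ∈ {1}
  x = 1: [0↦6, 1↦3, 2↦4, 3↦2, 4↦4, 5↦3, 6↦6]  zeros at y ∈ ∅
  x = 2: [0↦5, 1↦4, 2↦4, 3↦5, 4↦0, 5↦3, 6↦0]  zeros at y ∈ {4, 6}
  x = 3: [0↦3, 1↦4, 2↦3, 3↦0, 4↦2, 5↦2, 6↦0]  zeros at y ∈ {3, 6}
  x = 4: [0↦1, 1↦4, 2↦2, 3↦2, 4↦4, 5↦1, 6↦0]  zeros at y ∈ {6}
  x = 5: [0↦0, 1↦5, 2↦2, 3↦5, 4↦0, 5↦1, 6↦1]  zeros at y ∈ {0, 4}
  x = 6: [0↦1, 1↦1, 2↦4, 3↦3, 4↦5, 5↦3, 6↦4]  zeros at y ∈ ∅
Collecting zeros: affine points = {(0, 1), (2, 4), (2, 6), (3, 3), (3, 6), (4, 6), (5, 0), (5, 4)}.
Total count |C(F_7)_aff| = 8.


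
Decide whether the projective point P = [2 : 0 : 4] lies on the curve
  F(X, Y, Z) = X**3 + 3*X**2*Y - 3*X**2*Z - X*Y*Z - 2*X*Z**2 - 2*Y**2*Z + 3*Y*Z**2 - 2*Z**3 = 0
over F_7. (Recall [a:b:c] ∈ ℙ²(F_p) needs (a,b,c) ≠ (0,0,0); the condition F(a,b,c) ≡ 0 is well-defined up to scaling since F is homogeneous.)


F(2,0,4) ≡ 6 (mod 7); P is NOT on the curve.

Evaluate F(2, 0, 4) term-by-term (mod 7).
  X**3 ↦ 1·8·1·1 = 8
  3*X**2*Y ↦ 3·4·0·1 = 0
  -3*X**2*Z ↦ -3·4·1·4 = -48
  -X*Y*Z ↦ -1·2·0·4 = 0
  -2*X*Z**2 ↦ -2·2·1·16 = -64
  -2*Y**2*Z ↦ -2·1·0·4 = 0
  3*Y*Z**2 ↦ 3·1·0·16 = 0
  -2*Z**3 ↦ -2·1·1·64 = -128
Sum: F(2, 0, 4) = (8) + (0) + (-48) + (0) + (-64) + (0) + (0) + (-128) = -232.
Reducing mod 7: -232 ≡ 6 (mod 7).
Since F(a, b, c) ≡ 6 ≠ 0 (mod 7), P does NOT lie on the curve.


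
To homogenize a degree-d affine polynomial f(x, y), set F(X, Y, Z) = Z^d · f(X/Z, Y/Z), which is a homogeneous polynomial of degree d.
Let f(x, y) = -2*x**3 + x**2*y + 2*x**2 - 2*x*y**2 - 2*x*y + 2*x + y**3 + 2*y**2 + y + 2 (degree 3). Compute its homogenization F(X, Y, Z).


F(X, Y, Z) = -2*X**3 + X**2*Y + 2*X**2*Z - 2*X*Y**2 - 2*X*Y*Z + 2*X*Z**2 + Y**3 + 2*Y**2*Z + Y*Z**2 + 2*Z**3

deg(f) = 3.
Substitute x = X/Z, y = Y/Z into f, then multiply by Z^3.
  monomial -2·x^3·y^0 ↦ -2·X^3·Y^0·Z^0.
  monomial 1·x^2·y^1 ↦ 1·X^2·Y^1·Z^0.
  monomial 2·x^2·y^0 ↦ 2·X^2·Y^0·Z^1.
  monomial -2·x^1·y^2 ↦ -2·X^1·Y^2·Z^0.
  monomial -2·x^1·y^1 ↦ -2·X^1·Y^1·Z^1.
  monomial 2·x^1·y^0 ↦ 2·X^1·Y^0·Z^2.
  monomial 1·x^0·y^3 ↦ 1·X^0·Y^3·Z^0.
  monomial 2·x^0·y^2 ↦ 2·X^0·Y^2·Z^1.
  monomial 1·x^0·y^1 ↦ 1·X^0·Y^1·Z^2.
  monomial 2·x^0·y^0 ↦ 2·X^0·Y^0·Z^3.
Collecting: F(X, Y, Z) = -2*X**3 + X**2*Y + 2*X**2*Z - 2*X*Y**2 - 2*X*Y*Z + 2*X*Z**2 + Y**3 + 2*Y**2*Z + Y*Z**2 + 2*Z**3.


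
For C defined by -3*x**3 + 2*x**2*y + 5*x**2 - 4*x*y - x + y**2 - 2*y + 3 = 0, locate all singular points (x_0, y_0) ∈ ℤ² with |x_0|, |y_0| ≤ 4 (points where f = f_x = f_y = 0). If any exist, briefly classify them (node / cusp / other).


Singular points: {(1, 2)}; classification: cusp.

Compute partial derivatives:
  f_x = -9*x**2 + 4*x*y + 10*x - 4*y - 1.
  f_y = 2*x**2 - 4*x + 2*y - 2.
Scan x_0 ∈ {−4, ..., 4}. For each x_0, f_y(x_0, y) is a polynomial in y; find its integer roots y ∈ {−4, ..., 4}, then test f_x and f at those candidates.
  x = -4: f_y(-4, y) = 2*y + 46; no integer root y with |y| ≤ 4.
  x = -3: f_y(-3, y) = 2*y + 28; no integer root y with |y| ≤ 4.
  x = -2: f_y(-2, y) = 2*y + 14; no integer root y with |y| ≤ 4.
  x = -1: f_y(-1, y) = 2*y + 4; vanishes at y ∈ {-2}. (-1, -2): f_x = -4 ≠ 0.
  x = 0: f_y(0, y) = 2*y - 2; vanishes at y ∈ {1}. (0, 1): f_x = -5 ≠ 0.
  x = 1: f_y(1, y) = 2*y - 4; vanishes at y ∈ {2}. (1, 2): f_x = 0, f = 0 — SINGULAR.
  x = 2: f_y(2, y) = 2*y - 2; vanishes at y ∈ {1}. (2, 1): f_x = -13 ≠ 0.
  x = 3: f_y(3, y) = 2*y + 4; vanishes at y ∈ {-2}. (3, -2): f_x = -68 ≠ 0.
  x = 4: f_y(4, y) = 2*y + 14; no integer root y with |y| ≤ 4.
Only singular point on the grid: (1, 2).
Classify: substitute x = 1 + u, y = 2 + v and expand: f = -3*u**3 + 2*u**2*v + v**2.
No constant or linear terms (consistent with a singular point). Quadratic part: v**2. Cubic part: -3*u**3 + 2*u**2*v.
The quadratic part v**2 is a perfect square, so there is a single (double) tangent line v = 0, i.e. y = 2. Restricting the cubic part to that line (v = 0) leaves -3*u**3 ≠ 0, so f is not divisible by v and the branch is v² ≈ 3*u**3 to lowest order — this is a cusp.
Classification: cusp.


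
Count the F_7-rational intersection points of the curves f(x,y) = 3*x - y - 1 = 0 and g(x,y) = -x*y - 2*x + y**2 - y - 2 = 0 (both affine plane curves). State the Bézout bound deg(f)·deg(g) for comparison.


Common zeros: {(0, 6), (4, 4)}; count = 2; Bézout bound = 2.

deg(f) = 1, deg(g) = 2, so Bézout bound = 2.
Scan x ∈ F_7. For each x, list the y ∈ F_7 with f(x, y) ≡ 0 and those with g(x, y) ≡ 0 (mod 7); the common zeros in that column are the intersection.
  x = 0: f ≡ 0 at y ∈ {6}; g ≡ 0 at y ∈ {2, 6}; common: {6}.
  x = 1: f ≡ 0 at y ∈ {2}; g ≡ 0 at y ∈ ∅; common: ∅.
  x = 2: f ≡ 0 at y ∈ {5}; g ≡ 0 at y ∈ ∅; common: ∅.
  x = 3: f ≡ 0 at y ∈ {1}; g ≡ 0 at y ∈ ∅; common: ∅.
  x = 4: f ≡ 0 at y ∈ {4}; g ≡ 0 at y ∈ {1, 4}; common: {4}.
  x = 5: f ≡ 0 at y ∈ {0}; g ≡ 0 at y ∈ {3}; common: ∅.
  x = 6: f ≡ 0 at y ∈ {3}; g ≡ 0 at y ∈ {0}; common: ∅.
Collecting: common zeros = {(0, 6), (4, 4)}, so the count is 2.
Comparison with the Bézout bound: 2 ≤ 2 = deg(f)·deg(g), as expected for curves with no common component (the bound is attained).


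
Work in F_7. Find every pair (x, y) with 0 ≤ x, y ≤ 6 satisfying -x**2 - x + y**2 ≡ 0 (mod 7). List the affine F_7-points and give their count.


Affine F_7-points: {(0, 0), (1, 3), (1, 4), (5, 3), (5, 4), (6, 0)}; count = 6.

For each of the 49 pairs (x, y) ∈ F_7², evaluate f(x, y) mod 7. Record the zeros.
  x = 0: [0↦0, 1↦1, 2↦4, 3↦2, 4↦2, 5↦4, 6↦1]  zeros at y ∈ {0}
  x = 1: [0↦5, 1↦6, 2↦2, 3↦0, 4↦0, 5↦2, 6↦6]  zeros at y ∈ {3, 4}
  x = 2: [0↦1, 1↦2, 2↦5, 3↦3, 4↦3, 5↦5, 6↦2]  zeros at y ∈ ∅
  x = 3: [0↦2, 1↦3, 2↦6, 3↦4, 4↦4, 5↦6, 6↦3]  zeros at y ∈ ∅
  x = 4: [0↦1, 1↦2, 2↦5, 3↦3, 4↦3, 5↦5, 6↦2]  zeros at y ∈ ∅
  x = 5: [0↦5, 1↦6, 2↦2, 3↦0, 4↦0, 5↦2, 6↦6]  zeros at y ∈ {3, 4}
  x = 6: [0↦0, 1↦1, 2↦4, 3↦2, 4↦2, 5↦4, 6↦1]  zeros at y ∈ {0}
Collecting zeros: affine points = {(0, 0), (1, 3), (1, 4), (5, 3), (5, 4), (6, 0)}.
Total count |C(F_7)_aff| = 6.


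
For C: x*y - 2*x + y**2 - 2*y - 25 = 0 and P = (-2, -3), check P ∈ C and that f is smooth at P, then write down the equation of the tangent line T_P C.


Tangent line at P: -5*x - 10*y - 40 = 0.

Step 1: f(-2, -3) = 0, so P lies on C.
Step 2: partial derivatives
  f_x(x, y) = y - 2, f_y(x, y) = x + 2*y - 2.
  f_x(P) = -5, f_y(P) = -10 (gradient nonzero, so P is smooth).
Step 3: tangent line at P: -5·(x − -2) + -10·(y − -3) = 0.
Expanding: -5*x - 10*y - 40 = 0.


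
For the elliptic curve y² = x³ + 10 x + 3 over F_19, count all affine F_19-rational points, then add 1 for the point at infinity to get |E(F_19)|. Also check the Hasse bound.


Affine points = {(5, 8), (5, 11), (7, 6), (7, 13), (8, 5), (8, 14), (9, 9), (9, 10), (10, 1), (10, 18), (11, 0), (18, 7), (18, 12)}; affine count = 13; |E(F_19)| = 14.

Discriminant check: Δ ∝ 4a³ + 27b² = 4·10³ + 27·3² = 4·1000 + 27·9 ≡ 6 (mod 19). Nonzero ⇒ E is nonsingular.
For each x ∈ F_19, compute rhs = x³ + 10·x + 3 mod 19, then count y ∈ F_19 with y² ≡ rhs.
  x = 0: rhs = 3, matching y values: none (0 points).
  x = 1: rhs = 14, matching y values: none (0 points).
  x = 2: rhs = 12, matching y values: none (0 points).
  x = 3: rhs = 3, matching y values: none (0 points).
  x = 4: rhs = 12, matching y values: none (0 points).
  x = 5: rhs = 7, matching y values: 8, 11 (2 points).
  x = 6: rhs = 13, matching y values: none (0 points).
  x = 7: rhs = 17, matching y values: 6, 13 (2 points).
  x = 8: rhs = 6, matching y values: 5, 14 (2 points).
  x = 9: rhs = 5, matching y values: 9, 10 (2 points).
  x = 10: rhs = 1, matching y values: 1, 18 (2 points).
  x = 11: rhs = 0, matching y values: 0 (1 points).
  x = 12: rhs = 8, matching y values: none (0 points).
  x = 13: rhs = 12, matching y values: none (0 points).
  x = 14: rhs = 18, matching y values: none (0 points).
  x = 15: rhs = 13, matching y values: none (0 points).
  x = 16: rhs = 3, matching y values: none (0 points).
  x = 17: rhs = 13, matching y values: none (0 points).
  x = 18: rhs = 11, matching y values: 7, 12 (2 points).
Total affine count: 13.
Full point count |E(F_19)| = 13 + 1 = 14.
Hasse bound: |14 − (19+1)| = |-6| = 6 ≤ 2√19 ≈ 8.7178 ✓.


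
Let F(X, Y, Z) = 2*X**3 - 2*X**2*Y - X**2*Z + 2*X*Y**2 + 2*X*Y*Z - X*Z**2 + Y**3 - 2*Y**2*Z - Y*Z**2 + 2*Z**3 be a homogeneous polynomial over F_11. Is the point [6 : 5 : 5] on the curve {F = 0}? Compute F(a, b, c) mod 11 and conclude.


F(6,5,5) ≡ 1 (mod 11); P is NOT on the curve.

Evaluate F(6, 5, 5) term-by-term (mod 11).
  2*X**3 ↦ 2·216·1·1 = 432
  -2*X**2*Y ↦ -2·36·5·1 = -360
  -X**2*Z ↦ -1·36·1·5 = -180
  2*X*Y**2 ↦ 2·6·25·1 = 300
  2*X*Y*Z ↦ 2·6·5·5 = 300
  -X*Z**2 ↦ -1·6·1·25 = -150
  Y**3 ↦ 1·1·125·1 = 125
  -2*Y**2*Z ↦ -2·1·25·5 = -250
  -Y*Z**2 ↦ -1·1·5·25 = -125
  2*Z**3 ↦ 2·1·1·125 = 250
Sum: F(6, 5, 5) = (432) + (-360) + (-180) + (300) + (300) + (-150) + (125) + (-250) + (-125) + (250) = 342.
Reducing mod 11: 342 ≡ 1 (mod 11).
Since F(a, b, c) ≡ 1 ≠ 0 (mod 11), P does NOT lie on the curve.


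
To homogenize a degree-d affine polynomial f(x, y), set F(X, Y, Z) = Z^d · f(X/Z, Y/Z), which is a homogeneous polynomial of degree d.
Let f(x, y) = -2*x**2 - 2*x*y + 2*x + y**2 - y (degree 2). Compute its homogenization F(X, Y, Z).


F(X, Y, Z) = -2*X**2 - 2*X*Y + 2*X*Z + Y**2 - Y*Z

deg(f) = 2.
Substitute x = X/Z, y = Y/Z into f, then multiply by Z^2.
  monomial -2·x^2·y^0 ↦ -2·X^2·Y^0·Z^0.
  monomial -2·x^1·y^1 ↦ -2·X^1·Y^1·Z^0.
  monomial 2·x^1·y^0 ↦ 2·X^1·Y^0·Z^1.
  monomial 1·x^0·y^2 ↦ 1·X^0·Y^2·Z^0.
  monomial -1·x^0·y^1 ↦ -1·X^0·Y^1·Z^1.
Collecting: F(X, Y, Z) = -2*X**2 - 2*X*Y + 2*X*Z + Y**2 - Y*Z.


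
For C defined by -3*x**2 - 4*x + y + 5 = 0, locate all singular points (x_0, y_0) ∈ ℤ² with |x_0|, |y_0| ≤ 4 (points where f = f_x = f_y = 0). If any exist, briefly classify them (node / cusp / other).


No singular points in the scanned grid; C is smooth there.

Compute partial derivatives:
  f_x = -6*x - 4.
  f_y = 1.
f_y = 1 is a nonzero constant, so f_y never vanishes: no point (x, y) can satisfy f = f_x = f_y = 0. In particular no (x, y) ∈ {−4, ..., 4}² is singular; the curve is smooth.


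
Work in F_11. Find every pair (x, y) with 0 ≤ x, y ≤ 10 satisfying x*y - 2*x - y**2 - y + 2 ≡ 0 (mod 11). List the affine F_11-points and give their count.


Affine F_11-points: {(0, 1), (0, 9), (1, 0), (2, 5), (2, 7), (8, 8), (8, 10), (9, 4), (10, 3), (10, 6)}; count = 10.

For each of the 121 pairs (x, y) ∈ F_11², evaluate f(x, y) mod 11. Record the zeros.
  x = 0: [0↦2, 1↦0, 2↦7, 3↦1, 4↦4, 5↦5, 6↦4, 7↦1, 8↦7, 9↦0, 10↦2]  zeros at y ∈ {1, 9}
  x = 1: [0↦0, 1↦10, 2↦7, 3↦2, 4↦6, 5↦8, 6↦8, 7↦6, 8↦2, 9↦7, 10↦10]  zeros at y ∈ {0}
  x = 2: [0↦9, 1↦9, 2↦7, 3↦3, 4↦8, 5↦0, 6↦1, 7↦0, 8↦8, 9↦3, 10↦7]  zeros at y ∈ {5, 7}
  x = 3: [0↦7, 1↦8, 2↦7, 3↦4, 4↦10, 5↦3, 6↦5, 7↦5, 8↦3, 9↦10, 10↦4]  zeros at y ∈ ∅
  x = 4: [0↦5, 1↦7, 2↦7, 3↦5, 4↦1, 5↦6, 6↦9, 7↦10, 8↦9, 9↦6, 10↦1]  zeros at y ∈ ∅
  x = 5: [0↦3, 1↦6, 2↦7, 3↦6, 4↦3, 5↦9, 6↦2, 7↦4, 8↦4, 9↦2, 10↦9]  zeros at y ∈ ∅
  x = 6: [0↦1, 1↦5, 2↦7, 3↦7, 4↦5, 5↦1, 6↦6, 7↦9, 8↦10, 9↦9, 10↦6]  zeros at y ∈ ∅
  x = 7: [0↦10, 1↦4, 2↦7, 3↦8, 4↦7, 5↦4, 6↦10, 7↦3, 8↦5, 9↦5, 10↦3]  zeros at y ∈ ∅
  x = 8: [0↦8, 1↦3, 2↦7, 3↦9, 4↦9, 5↦7, 6↦3, 7↦8, 8↦0, 9↦1, 10↦0]  zeros at y ∈ {8, 10}
  x = 9: [0↦6, 1↦2, 2↦7, 3↦10, 4↦0, 5↦10, 6↦7, 7↦2, 8↦6, 9↦8, 10↦8]  zeros at y ∈ {4}
  x = 10: [0↦4, 1↦1, 2↦7, 3↦0, 4↦2, 5↦2, 6↦0, 7↦7, 8↦1, 9↦4, 10↦5]  zeros at y ∈ {3, 6}
Collecting zeros: affine points = {(0, 1), (0, 9), (1, 0), (2, 5), (2, 7), (8, 8), (8, 10), (9, 4), (10, 3), (10, 6)}.
Total count |C(F_11)_aff| = 10.


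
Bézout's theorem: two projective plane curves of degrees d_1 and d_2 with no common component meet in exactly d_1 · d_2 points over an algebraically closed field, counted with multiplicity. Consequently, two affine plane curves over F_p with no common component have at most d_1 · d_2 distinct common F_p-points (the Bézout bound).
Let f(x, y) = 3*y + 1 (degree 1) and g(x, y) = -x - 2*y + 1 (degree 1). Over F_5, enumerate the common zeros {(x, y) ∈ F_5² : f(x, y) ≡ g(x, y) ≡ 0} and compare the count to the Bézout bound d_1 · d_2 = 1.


Common zeros: {(0, 3)}; count = 1; Bézout bound = 1.

deg(f) = 1, deg(g) = 1, so Bézout bound = 1.
Scan x ∈ F_5. For each x, list the y ∈ F_5 with f(x, y) ≡ 0 and those with g(x, y) ≡ 0 (mod 5); the common zeros in that column are the intersection.
  x = 0: f ≡ 0 at y ∈ {3}; g ≡ 0 at y ∈ {3}; common: {3}.
  x = 1: f ≡ 0 at y ∈ {3}; g ≡ 0 at y ∈ {0}; common: ∅.
  x = 2: f ≡ 0 at y ∈ {3}; g ≡ 0 at y ∈ {2}; common: ∅.
  x = 3: f ≡ 0 at y ∈ {3}; g ≡ 0 at y ∈ {4}; common: ∅.
  x = 4: f ≡ 0 at y ∈ {3}; g ≡ 0 at y ∈ {1}; common: ∅.
Collecting: common zeros = {(0, 3)}, so the count is 1.
Comparison with the Bézout bound: 1 ≤ 1 = deg(f)·deg(g), as expected for curves with no common component (the bound is attained).


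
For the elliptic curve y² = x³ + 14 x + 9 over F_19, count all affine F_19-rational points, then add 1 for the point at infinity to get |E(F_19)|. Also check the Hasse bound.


Affine points = {(0, 3), (0, 16), (1, 9), (1, 10), (2, 8), (2, 11), (6, 9), (6, 10), (8, 5), (8, 14), (9, 3), (9, 16), (10, 3), (10, 16), (12, 9), (12, 10), (14, 2), (14, 17), (16, 4), (16, 15), (17, 7), (17, 12)}; affine count = 22; |E(F_19)| = 23.

Discriminant check: Δ ∝ 4a³ + 27b² = 4·14³ + 27·9² = 4·2744 + 27·81 ≡ 15 (mod 19). Nonzero ⇒ E is nonsingular.
For each x ∈ F_19, compute rhs = x³ + 14·x + 9 mod 19, then count y ∈ F_19 with y² ≡ rhs.
  x = 0: rhs = 9, matching y values: 3, 16 (2 points).
  x = 1: rhs = 5, matching y values: 9, 10 (2 points).
  x = 2: rhs = 7, matching y values: 8, 11 (2 points).
  x = 3: rhs = 2, matching y values: none (0 points).
  x = 4: rhs = 15, matching y values: none (0 points).
  x = 5: rhs = 14, matching y values: none (0 points).
  x = 6: rhs = 5, matching y values: 9, 10 (2 points).
  x = 7: rhs = 13, matching y values: none (0 points).
  x = 8: rhs = 6, matching y values: 5, 14 (2 points).
  x = 9: rhs = 9, matching y values: 3, 16 (2 points).
  x = 10: rhs = 9, matching y values: 3, 16 (2 points).
  x = 11: rhs = 12, matching y values: none (0 points).
  x = 12: rhs = 5, matching y values: 9, 10 (2 points).
  x = 13: rhs = 13, matching y values: none (0 points).
  x = 14: rhs = 4, matching y values: 2, 17 (2 points).
  x = 15: rhs = 3, matching y values: none (0 points).
  x = 16: rhs = 16, matching y values: 4, 15 (2 points).
  x = 17: rhs = 11, matching y values: 7, 12 (2 points).
  x = 18: rhs = 13, matching y values: none (0 points).
Total affine count: 22.
Full point count |E(F_19)| = 22 + 1 = 23.
Hasse bound: |23 − (19+1)| = |3| = 3 ≤ 2√19 ≈ 8.7178 ✓.


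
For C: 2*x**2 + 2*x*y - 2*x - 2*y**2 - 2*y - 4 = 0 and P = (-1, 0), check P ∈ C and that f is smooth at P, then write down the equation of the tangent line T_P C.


Tangent line at P: -6*x - 4*y - 6 = 0.

Step 1: f(-1, 0) = 0, so P lies on C.
Step 2: partial derivatives
  f_x(x, y) = 4*x + 2*y - 2, f_y(x, y) = 2*x - 4*y - 2.
  f_x(P) = -6, f_y(P) = -4 (gradient nonzero, so P is smooth).
Step 3: tangent line at P: -6·(x − -1) + -4·(y − 0) = 0.
Expanding: -6*x - 4*y - 6 = 0.


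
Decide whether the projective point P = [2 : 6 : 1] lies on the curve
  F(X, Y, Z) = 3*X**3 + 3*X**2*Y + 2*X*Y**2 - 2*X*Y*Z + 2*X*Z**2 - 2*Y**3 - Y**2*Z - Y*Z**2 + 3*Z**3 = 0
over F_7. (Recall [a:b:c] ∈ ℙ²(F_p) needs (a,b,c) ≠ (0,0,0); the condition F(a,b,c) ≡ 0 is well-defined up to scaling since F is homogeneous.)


F(2,6,1) ≡ 1 (mod 7); P is NOT on the curve.

Evaluate F(2, 6, 1) term-by-term (mod 7).
  3*X**3 ↦ 3·8·1·1 = 24
  3*X**2*Y ↦ 3·4·6·1 = 72
  2*X*Y**2 ↦ 2·2·36·1 = 144
  -2*X*Y*Z ↦ -2·2·6·1 = -24
  2*X*Z**2 ↦ 2·2·1·1 = 4
  -2*Y**3 ↦ -2·1·216·1 = -432
  -Y**2*Z ↦ -1·1·36·1 = -36
  -Y*Z**2 ↦ -1·1·6·1 = -6
  3*Z**3 ↦ 3·1·1·1 = 3
Sum: F(2, 6, 1) = (24) + (72) + (144) + (-24) + (4) + (-432) + (-36) + (-6) + (3) = -251.
Reducing mod 7: -251 ≡ 1 (mod 7).
Since F(a, b, c) ≡ 1 ≠ 0 (mod 7), P does NOT lie on the curve.


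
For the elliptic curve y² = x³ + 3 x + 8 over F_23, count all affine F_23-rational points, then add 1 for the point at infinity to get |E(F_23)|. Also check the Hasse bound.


Affine points = {(0, 10), (0, 13), (1, 9), (1, 14), (6, 9), (6, 14), (7, 2), (7, 21), (10, 7), (10, 16), (12, 1), (12, 22), (13, 6), (13, 17), (15, 1), (15, 22), (16, 9), (16, 14), (17, 2), (17, 21), (18, 11), (18, 12), (19, 1), (19, 22), (20, 8), (20, 15), (22, 2), (22, 21)}; affine count = 28; |E(F_23)| = 29.

Discriminant check: Δ ∝ 4a³ + 27b² = 4·3³ + 27·8² = 4·27 + 27·64 ≡ 19 (mod 23). Nonzero ⇒ E is nonsingular.
For each x ∈ F_23, compute rhs = x³ + 3·x + 8 mod 23, then count y ∈ F_23 with y² ≡ rhs.
  x = 0: rhs = 8, matching y values: 10, 13 (2 points).
  x = 1: rhs = 12, matching y values: 9, 14 (2 points).
  x = 2: rhs = 22, matching y values: none (0 points).
  x = 3: rhs = 21, matching y values: none (0 points).
  x = 4: rhs = 15, matching y values: none (0 points).
  x = 5: rhs = 10, matching y values: none (0 points).
  x = 6: rhs = 12, matching y values: 9, 14 (2 points).
  x = 7: rhs = 4, matching y values: 2, 21 (2 points).
  x = 8: rhs = 15, matching y values: none (0 points).
  x = 9: rhs = 5, matching y values: none (0 points).
  x = 10: rhs = 3, matching y values: 7, 16 (2 points).
  x = 11: rhs = 15, matching y values: none (0 points).
  x = 12: rhs = 1, matching y values: 1, 22 (2 points).
  x = 13: rhs = 13, matching y values: 6, 17 (2 points).
  x = 14: rhs = 11, matching y values: none (0 points).
  x = 15: rhs = 1, matching y values: 1, 22 (2 points).
  x = 16: rhs = 12, matching y values: 9, 14 (2 points).
  x = 17: rhs = 4, matching y values: 2, 21 (2 points).
  x = 18: rhs = 6, matching y values: 11, 12 (2 points).
  x = 19: rhs = 1, matching y values: 1, 22 (2 points).
  x = 20: rhs = 18, matching y values: 8, 15 (2 points).
  x = 21: rhs = 17, matching y values: none (0 points).
  x = 22: rhs = 4, matching y values: 2, 21 (2 points).
Total affine count: 28.
Full point count |E(F_23)| = 28 + 1 = 29.
Hasse bound: |29 − (23+1)| = |5| = 5 ≤ 2√23 ≈ 9.5917 ✓.


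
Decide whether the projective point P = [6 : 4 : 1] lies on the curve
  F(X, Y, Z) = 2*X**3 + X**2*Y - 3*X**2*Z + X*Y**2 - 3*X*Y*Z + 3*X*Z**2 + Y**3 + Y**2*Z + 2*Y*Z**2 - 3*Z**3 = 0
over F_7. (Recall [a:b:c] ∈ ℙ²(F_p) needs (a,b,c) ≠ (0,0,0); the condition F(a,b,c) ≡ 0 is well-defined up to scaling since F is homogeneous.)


F(6,4,1) ≡ 0 (mod 7); P is on the curve.

Evaluate F(6, 4, 1) term-by-term (mod 7).
  2*X**3 ↦ 2·216·1·1 = 432
  X**2*Y ↦ 1·36·4·1 = 144
  -3*X**2*Z ↦ -3·36·1·1 = -108
  X*Y**2 ↦ 1·6·16·1 = 96
  -3*X*Y*Z ↦ -3·6·4·1 = -72
  3*X*Z**2 ↦ 3·6·1·1 = 18
  Y**3 ↦ 1·1·64·1 = 64
  Y**2*Z ↦ 1·1·16·1 = 16
  2*Y*Z**2 ↦ 2·1·4·1 = 8
  -3*Z**3 ↦ -3·1·1·1 = -3
Sum: F(6, 4, 1) = (432) + (144) + (-108) + (96) + (-72) + (18) + (64) + (16) + (8) + (-3) = 595.
Reducing mod 7: 595 ≡ 0 (mod 7).
Since F(a, b, c) ≡ 0 (mod 7), P lies on the curve.
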